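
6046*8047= 48652162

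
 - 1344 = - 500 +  - 844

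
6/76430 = 3/38215 = 0.00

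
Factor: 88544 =2^5*2767^1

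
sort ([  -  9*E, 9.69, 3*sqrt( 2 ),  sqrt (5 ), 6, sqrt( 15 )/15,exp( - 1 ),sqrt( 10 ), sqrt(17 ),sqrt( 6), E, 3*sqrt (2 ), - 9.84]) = [- 9*E, - 9.84,sqrt( 15 )/15,exp( - 1),sqrt(5), sqrt( 6),E, sqrt(10),sqrt(17 ),3 * sqrt( 2 ), 3*sqrt( 2 ),6, 9.69 ] 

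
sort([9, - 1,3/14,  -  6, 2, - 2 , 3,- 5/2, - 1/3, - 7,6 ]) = [ - 7 , - 6, - 5/2, - 2, - 1, - 1/3, 3/14,2,3 , 6,  9]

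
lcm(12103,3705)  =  181545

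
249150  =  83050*3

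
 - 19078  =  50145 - 69223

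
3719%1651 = 417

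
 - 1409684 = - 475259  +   - 934425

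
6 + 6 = 12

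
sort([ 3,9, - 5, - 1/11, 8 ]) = [-5, - 1/11, 3,  8, 9 ] 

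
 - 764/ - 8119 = 764/8119 = 0.09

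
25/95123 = 25/95123 = 0.00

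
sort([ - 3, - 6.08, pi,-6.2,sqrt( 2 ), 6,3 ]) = [ - 6.2,  -  6.08,-3, sqrt(2 ), 3, pi,6] 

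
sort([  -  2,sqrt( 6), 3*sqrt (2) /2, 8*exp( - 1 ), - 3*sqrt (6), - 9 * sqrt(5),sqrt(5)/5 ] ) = [ - 9*sqrt( 5 ),-3*sqrt( 6), - 2,sqrt( 5 )/5, 3*sqrt( 2 ) /2, sqrt( 6), 8 * exp( - 1 ) ] 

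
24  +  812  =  836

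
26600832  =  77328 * 344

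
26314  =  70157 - 43843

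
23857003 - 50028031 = - 26171028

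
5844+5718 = 11562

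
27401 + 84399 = 111800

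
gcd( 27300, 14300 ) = 1300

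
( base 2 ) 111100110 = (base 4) 13212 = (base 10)486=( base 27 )I0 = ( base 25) jb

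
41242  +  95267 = 136509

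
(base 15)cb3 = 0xB34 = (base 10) 2868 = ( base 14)108C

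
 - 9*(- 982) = 8838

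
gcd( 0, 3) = 3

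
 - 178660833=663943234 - 842604067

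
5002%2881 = 2121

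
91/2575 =91/2575 = 0.04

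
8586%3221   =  2144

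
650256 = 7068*92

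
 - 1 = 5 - 6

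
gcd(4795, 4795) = 4795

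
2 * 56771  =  113542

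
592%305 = 287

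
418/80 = 209/40 = 5.22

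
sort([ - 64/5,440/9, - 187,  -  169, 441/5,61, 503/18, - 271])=[ - 271, - 187,-169, - 64/5,503/18,440/9, 61, 441/5]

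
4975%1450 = 625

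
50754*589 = 29894106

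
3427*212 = 726524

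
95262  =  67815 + 27447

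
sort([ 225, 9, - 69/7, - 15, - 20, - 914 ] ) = [ - 914, - 20,  -  15,  -  69/7,9,225] 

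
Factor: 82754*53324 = 2^3*7^1*23^1*257^1* 13331^1 = 4412774296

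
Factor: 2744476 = 2^2*7^1*98017^1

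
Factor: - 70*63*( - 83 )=366030 = 2^1*3^2* 5^1*7^2*83^1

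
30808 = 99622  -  68814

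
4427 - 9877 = - 5450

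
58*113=6554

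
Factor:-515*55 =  - 5^2* 11^1*103^1= - 28325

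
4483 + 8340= 12823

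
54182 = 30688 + 23494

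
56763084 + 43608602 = 100371686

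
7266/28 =519/2  =  259.50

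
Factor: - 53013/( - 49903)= 3^1*7^ ( - 1 )*41^1  *431^1*7129^(  -  1 )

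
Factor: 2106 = 2^1*3^4*13^1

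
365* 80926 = 29537990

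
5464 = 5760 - 296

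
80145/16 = 80145/16 = 5009.06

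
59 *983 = 57997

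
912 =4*228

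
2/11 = 2/11 = 0.18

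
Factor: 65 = 5^1  *13^1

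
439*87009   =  38196951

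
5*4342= 21710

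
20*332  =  6640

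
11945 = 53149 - 41204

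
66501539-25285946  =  41215593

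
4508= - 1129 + 5637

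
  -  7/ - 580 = 7/580 = 0.01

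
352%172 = 8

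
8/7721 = 8/7721 = 0.00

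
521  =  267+254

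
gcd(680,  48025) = 85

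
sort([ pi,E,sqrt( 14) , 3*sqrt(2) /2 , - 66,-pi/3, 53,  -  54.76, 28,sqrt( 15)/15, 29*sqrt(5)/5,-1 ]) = [ - 66, - 54.76, - pi/3, - 1,sqrt(15)/15,  3*sqrt( 2) /2, E,pi,sqrt(14), 29*sqrt( 5)/5,28,53] 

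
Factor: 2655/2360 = 9/8 = 2^(-3)*3^2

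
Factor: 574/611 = 2^1*7^1*13^( - 1)*41^1*47^( - 1 ) 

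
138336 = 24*5764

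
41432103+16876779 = 58308882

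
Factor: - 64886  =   - 2^1* 32443^1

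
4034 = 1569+2465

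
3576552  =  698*5124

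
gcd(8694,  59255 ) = 7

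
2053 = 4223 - 2170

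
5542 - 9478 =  - 3936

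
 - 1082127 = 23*(  -  47049 ) 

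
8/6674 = 4/3337 = 0.00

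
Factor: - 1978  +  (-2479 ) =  - 4457 = -4457^1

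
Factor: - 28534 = -2^1*11^1* 1297^1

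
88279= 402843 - 314564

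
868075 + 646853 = 1514928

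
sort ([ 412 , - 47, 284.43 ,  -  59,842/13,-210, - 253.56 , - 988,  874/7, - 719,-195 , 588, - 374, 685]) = [ - 988, -719, - 374, - 253.56,-210, - 195, - 59,-47, 842/13,874/7, 284.43, 412, 588, 685]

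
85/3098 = 85/3098 = 0.03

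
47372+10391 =57763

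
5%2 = 1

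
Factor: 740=2^2*5^1*37^1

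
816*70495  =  57523920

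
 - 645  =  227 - 872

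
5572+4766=10338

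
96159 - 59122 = 37037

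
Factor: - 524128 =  - 2^5*11^1*1489^1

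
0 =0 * 3883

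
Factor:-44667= - 3^2 * 7^1* 709^1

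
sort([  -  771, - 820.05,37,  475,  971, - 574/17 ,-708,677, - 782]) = [ - 820.05,-782 , - 771,-708, - 574/17,37,475,677,971 ]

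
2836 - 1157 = 1679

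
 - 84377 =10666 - 95043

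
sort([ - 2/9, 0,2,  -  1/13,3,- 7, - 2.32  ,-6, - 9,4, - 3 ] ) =[-9, - 7, - 6, - 3, - 2.32 , - 2/9, -1/13,0,2,3,4 ]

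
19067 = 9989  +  9078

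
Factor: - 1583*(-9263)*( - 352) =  - 5161491808 = - 2^5*11^1*59^1 * 157^1*1583^1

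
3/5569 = 3/5569 = 0.00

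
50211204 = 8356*6009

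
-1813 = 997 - 2810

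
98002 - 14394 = 83608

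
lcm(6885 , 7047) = 598995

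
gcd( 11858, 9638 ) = 2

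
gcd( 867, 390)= 3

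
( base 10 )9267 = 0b10010000110011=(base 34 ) 80j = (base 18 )1aaf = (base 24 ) g23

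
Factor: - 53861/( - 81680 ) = 2^( - 4 )*5^(-1) * 1021^( - 1)*53861^1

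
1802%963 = 839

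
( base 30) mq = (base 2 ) 1010101110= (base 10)686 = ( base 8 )1256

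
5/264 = 5/264   =  0.02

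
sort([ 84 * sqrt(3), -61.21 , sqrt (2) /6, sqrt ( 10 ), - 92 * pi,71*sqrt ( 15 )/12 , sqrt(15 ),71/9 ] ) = [ - 92*pi, - 61.21,sqrt(2 ) /6,sqrt( 10), sqrt ( 15 ),71/9,71*sqrt( 15 ) /12,84*sqrt(3 ) ] 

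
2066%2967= 2066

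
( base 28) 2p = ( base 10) 81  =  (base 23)3c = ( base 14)5b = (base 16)51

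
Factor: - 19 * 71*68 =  - 2^2*17^1*19^1*71^1  =  - 91732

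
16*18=288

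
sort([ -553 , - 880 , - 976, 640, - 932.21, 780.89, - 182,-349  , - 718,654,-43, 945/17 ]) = [- 976, - 932.21,-880,-718,-553,-349, - 182,- 43, 945/17, 640, 654, 780.89]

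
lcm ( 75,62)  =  4650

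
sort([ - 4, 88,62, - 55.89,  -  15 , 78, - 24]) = [ - 55.89, - 24, - 15  , - 4,62,78 , 88] 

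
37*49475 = 1830575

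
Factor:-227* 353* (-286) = 2^1 * 11^1*13^1*227^1*353^1 = 22917466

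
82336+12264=94600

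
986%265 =191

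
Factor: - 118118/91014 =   -  3^( - 1 )*13^1*59^1*197^( - 1 )  =  - 767/591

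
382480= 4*95620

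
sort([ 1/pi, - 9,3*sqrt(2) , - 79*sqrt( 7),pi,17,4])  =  [ - 79*sqrt(  7),-9,1/pi, pi, 4, 3*sqrt( 2),17 ]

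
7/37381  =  7/37381 = 0.00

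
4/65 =4/65 = 0.06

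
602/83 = 602/83 = 7.25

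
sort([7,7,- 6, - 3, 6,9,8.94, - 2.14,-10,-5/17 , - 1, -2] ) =[ - 10, - 6, - 3,-2.14, - 2, - 1,- 5/17, 6,7,7,8.94, 9]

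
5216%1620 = 356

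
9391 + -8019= 1372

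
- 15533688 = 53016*( - 293)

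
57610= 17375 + 40235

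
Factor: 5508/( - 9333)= -36/61=-2^2*3^2 * 61^ ( - 1 )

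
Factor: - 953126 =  - 2^1 * 31^1*15373^1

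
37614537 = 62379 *603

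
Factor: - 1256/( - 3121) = 2^3*157^1*3121^ ( - 1)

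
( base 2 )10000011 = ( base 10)131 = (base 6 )335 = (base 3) 11212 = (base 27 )4N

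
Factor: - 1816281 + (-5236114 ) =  - 7052395= - 5^1*7^1*201497^1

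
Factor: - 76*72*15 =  - 82080 = - 2^5*3^3*5^1*19^1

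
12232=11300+932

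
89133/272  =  327 + 189/272 =327.69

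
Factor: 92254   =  2^1*193^1*239^1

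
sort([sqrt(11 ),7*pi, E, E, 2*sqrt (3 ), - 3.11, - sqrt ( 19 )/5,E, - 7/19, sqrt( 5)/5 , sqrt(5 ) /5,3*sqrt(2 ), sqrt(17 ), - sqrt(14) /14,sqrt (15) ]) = [-3.11, - sqrt(19 )/5 ,-7/19, - sqrt( 14 ) /14, sqrt (5)/5,  sqrt(5 )/5, E, E, E, sqrt( 11 ), 2 * sqrt(3 ), sqrt ( 15),sqrt(17 ),3*sqrt( 2), 7*pi ]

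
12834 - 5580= 7254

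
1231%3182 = 1231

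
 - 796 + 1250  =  454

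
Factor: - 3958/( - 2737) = 2^1*7^( - 1)*17^( -1) *23^(-1) *1979^1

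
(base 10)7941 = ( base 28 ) A3H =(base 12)4719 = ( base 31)885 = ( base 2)1111100000101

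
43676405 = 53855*811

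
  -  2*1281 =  - 2562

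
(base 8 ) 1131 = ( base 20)1A1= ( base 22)157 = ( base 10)601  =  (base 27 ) M7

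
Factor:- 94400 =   -  2^6 * 5^2*  59^1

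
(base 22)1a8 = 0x2c8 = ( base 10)712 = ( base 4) 23020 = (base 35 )kc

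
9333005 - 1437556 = 7895449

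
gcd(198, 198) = 198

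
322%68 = 50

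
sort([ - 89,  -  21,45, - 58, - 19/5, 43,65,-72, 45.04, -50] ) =[-89, - 72,-58, - 50 , - 21, - 19/5, 43,45 , 45.04,65]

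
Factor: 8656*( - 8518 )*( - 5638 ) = 2^6*541^1*2819^1*4259^1 = 415699933504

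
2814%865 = 219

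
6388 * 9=57492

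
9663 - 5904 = 3759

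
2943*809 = 2380887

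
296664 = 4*74166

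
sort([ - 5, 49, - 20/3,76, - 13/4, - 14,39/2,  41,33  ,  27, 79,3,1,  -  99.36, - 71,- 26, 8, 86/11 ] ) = [  -  99.36, - 71,  -  26, - 14, - 20/3, - 5,- 13/4, 1,  3,86/11,8 , 39/2, 27,33,41, 49,76,79 ] 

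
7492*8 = 59936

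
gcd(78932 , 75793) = 1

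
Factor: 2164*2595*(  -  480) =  - 2695478400  =  - 2^7*3^2*5^2*173^1*541^1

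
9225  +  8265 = 17490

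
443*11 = 4873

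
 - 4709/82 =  - 4709/82 = - 57.43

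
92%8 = 4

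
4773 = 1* 4773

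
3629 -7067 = -3438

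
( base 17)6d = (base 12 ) 97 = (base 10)115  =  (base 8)163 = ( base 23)50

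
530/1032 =265/516= 0.51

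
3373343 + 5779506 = 9152849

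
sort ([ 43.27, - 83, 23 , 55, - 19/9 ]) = [ - 83,-19/9,  23, 43.27, 55]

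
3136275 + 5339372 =8475647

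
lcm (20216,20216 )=20216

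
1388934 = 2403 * 578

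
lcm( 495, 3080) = 27720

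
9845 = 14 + 9831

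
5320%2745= 2575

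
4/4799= 4/4799 = 0.00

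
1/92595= 1/92595 = 0.00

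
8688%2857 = 117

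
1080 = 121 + 959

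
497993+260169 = 758162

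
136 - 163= -27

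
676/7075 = 676/7075=0.10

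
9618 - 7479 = 2139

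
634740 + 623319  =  1258059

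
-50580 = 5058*( - 10)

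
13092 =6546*2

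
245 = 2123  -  1878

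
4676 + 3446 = 8122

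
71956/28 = 2569 + 6/7 = 2569.86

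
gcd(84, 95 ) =1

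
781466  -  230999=550467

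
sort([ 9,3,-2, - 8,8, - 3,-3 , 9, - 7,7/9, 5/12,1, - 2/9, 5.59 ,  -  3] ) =[ -8,-7,  -  3, -3, - 3,  -  2,  -  2/9, 5/12, 7/9,  1,3, 5.59 , 8,9,9]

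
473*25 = 11825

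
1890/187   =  10 + 20/187 = 10.11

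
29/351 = 29/351 = 0.08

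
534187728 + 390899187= 925086915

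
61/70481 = 61/70481 = 0.00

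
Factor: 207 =3^2* 23^1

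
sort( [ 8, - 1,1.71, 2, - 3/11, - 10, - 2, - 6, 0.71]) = [-10, - 6, - 2, - 1, - 3/11,0.71, 1.71,2,8 ] 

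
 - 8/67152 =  - 1 + 8393/8394 =- 0.00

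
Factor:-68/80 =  - 2^( - 2) * 5^(-1) * 17^1 = -17/20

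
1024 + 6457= 7481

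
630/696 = 105/116 = 0.91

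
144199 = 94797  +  49402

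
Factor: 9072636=2^2*3^1*756053^1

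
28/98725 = 28/98725 = 0.00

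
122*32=3904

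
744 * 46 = 34224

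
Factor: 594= 2^1*3^3*11^1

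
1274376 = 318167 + 956209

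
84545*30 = 2536350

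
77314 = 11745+65569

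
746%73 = 16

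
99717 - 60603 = 39114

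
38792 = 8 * 4849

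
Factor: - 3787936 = -2^5 * 118373^1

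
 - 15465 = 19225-34690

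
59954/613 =97 + 493/613 = 97.80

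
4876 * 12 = 58512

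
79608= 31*2568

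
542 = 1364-822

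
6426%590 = 526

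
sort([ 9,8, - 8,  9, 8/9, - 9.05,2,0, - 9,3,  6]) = [ - 9.05, - 9, - 8, 0, 8/9, 2,  3,  6  ,  8, 9, 9]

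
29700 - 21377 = 8323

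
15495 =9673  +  5822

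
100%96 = 4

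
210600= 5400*39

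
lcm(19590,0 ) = 0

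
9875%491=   55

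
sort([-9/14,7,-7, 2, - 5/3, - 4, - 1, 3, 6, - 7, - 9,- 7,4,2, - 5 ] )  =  [ - 9, - 7 ,-7, - 7, - 5, - 4, - 5/3, - 1, - 9/14,2,2,3,4,6, 7] 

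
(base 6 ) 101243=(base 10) 8091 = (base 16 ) 1f9b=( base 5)224331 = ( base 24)e13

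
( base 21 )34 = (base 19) 3a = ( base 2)1000011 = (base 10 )67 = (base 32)23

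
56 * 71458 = 4001648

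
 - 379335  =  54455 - 433790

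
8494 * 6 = 50964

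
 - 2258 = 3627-5885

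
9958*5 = 49790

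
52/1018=26/509  =  0.05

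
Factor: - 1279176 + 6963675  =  3^5*149^1*157^1= 5684499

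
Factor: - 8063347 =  - 41^1*193^1*1019^1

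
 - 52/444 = -13/111 = - 0.12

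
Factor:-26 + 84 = 2^1 * 29^1=58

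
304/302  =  152/151  =  1.01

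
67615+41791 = 109406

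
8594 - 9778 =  - 1184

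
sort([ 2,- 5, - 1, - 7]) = [-7, - 5, - 1,2]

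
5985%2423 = 1139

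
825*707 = 583275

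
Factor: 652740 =2^2 * 3^1*5^1* 11^1*23^1*43^1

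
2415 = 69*35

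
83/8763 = 83/8763 = 0.01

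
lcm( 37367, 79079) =3400397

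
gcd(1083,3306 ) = 57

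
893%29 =23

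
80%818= 80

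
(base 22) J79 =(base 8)22217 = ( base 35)7ME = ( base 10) 9359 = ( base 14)35A7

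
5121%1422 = 855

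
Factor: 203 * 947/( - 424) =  - 192241/424  =  - 2^( - 3)*7^1 * 29^1*53^( - 1 )*947^1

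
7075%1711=231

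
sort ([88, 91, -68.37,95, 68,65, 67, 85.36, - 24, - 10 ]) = [ - 68.37,-24,  -  10, 65,67, 68,  85.36,88, 91,95 ] 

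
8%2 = 0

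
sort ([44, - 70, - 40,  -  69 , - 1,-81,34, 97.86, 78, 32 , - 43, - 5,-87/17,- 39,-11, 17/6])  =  [ - 81, - 70,-69, - 43,  -  40, - 39, - 11 , - 87/17,  -  5, - 1,17/6, 32,  34, 44, 78,97.86 ]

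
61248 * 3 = 183744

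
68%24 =20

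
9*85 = 765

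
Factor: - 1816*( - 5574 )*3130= 2^5*3^1*5^1 * 227^1*313^1* 929^1 = 31683061920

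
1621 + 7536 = 9157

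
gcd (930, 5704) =62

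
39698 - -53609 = 93307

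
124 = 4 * 31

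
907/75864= 907/75864 = 0.01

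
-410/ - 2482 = 205/1241 = 0.17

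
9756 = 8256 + 1500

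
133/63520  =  133/63520= 0.00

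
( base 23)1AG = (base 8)1407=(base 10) 775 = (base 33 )NG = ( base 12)547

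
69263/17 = 4074+5/17  =  4074.29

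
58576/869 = 67 + 353/869 = 67.41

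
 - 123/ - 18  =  41/6 =6.83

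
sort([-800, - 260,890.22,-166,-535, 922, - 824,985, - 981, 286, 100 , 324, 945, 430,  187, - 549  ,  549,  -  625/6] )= [ - 981, - 824, - 800,  -  549, - 535, - 260, - 166, - 625/6, 100, 187, 286, 324, 430,549, 890.22  ,  922, 945, 985]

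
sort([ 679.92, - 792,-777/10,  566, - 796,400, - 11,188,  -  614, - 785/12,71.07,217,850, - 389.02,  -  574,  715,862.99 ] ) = [ - 796,-792, - 614,  -  574 , - 389.02, - 777/10, -785/12, - 11, 71.07, 188, 217,400,566,679.92,  715,850,862.99 ]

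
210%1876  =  210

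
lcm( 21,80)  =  1680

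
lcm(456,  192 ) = 3648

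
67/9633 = 67/9633= 0.01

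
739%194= 157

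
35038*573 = 20076774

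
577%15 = 7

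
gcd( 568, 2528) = 8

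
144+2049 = 2193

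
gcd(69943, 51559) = 1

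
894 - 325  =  569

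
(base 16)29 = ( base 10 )41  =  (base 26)1F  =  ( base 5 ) 131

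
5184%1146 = 600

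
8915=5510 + 3405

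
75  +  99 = 174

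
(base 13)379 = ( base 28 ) lj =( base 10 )607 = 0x25F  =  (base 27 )md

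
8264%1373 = 26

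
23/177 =23/177 = 0.13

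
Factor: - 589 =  - 19^1*31^1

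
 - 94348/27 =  - 3495 + 17/27 =-3494.37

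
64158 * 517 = 33169686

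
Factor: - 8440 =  - 2^3*5^1*211^1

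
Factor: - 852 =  - 2^2*3^1*71^1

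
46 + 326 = 372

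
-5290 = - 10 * 529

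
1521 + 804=2325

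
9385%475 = 360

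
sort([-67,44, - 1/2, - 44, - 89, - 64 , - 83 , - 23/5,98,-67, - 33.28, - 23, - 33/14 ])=[ - 89 , - 83, - 67, -67, -64, - 44, - 33.28, - 23, - 23/5,-33/14, - 1/2, 44, 98]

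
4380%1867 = 646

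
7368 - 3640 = 3728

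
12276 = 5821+6455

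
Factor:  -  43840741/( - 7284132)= 2^(-2)*3^( - 2) * 7^2*31^ ( - 1 ) * 61^( - 1 ) * 107^( - 1)*894709^1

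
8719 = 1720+6999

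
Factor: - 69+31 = -38 = - 2^1*19^1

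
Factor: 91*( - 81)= - 3^4*7^1*13^1 = -  7371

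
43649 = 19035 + 24614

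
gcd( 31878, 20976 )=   138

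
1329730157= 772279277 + 557450880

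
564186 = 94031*6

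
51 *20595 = 1050345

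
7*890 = 6230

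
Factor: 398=2^1 * 199^1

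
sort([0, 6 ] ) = [ 0,6]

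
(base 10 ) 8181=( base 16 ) 1FF5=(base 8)17765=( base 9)12200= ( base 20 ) 1091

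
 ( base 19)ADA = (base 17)d68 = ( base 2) 111100011011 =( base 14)15A3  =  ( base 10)3867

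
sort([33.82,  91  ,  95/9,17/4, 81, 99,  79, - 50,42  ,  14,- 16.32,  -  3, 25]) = [ - 50, - 16.32, - 3,  17/4, 95/9,14, 25, 33.82, 42,  79, 81,91,99] 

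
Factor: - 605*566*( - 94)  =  32188420=2^2*5^1*11^2*47^1*283^1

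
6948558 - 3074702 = 3873856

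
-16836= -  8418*2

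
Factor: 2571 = 3^1*857^1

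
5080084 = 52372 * 97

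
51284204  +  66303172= 117587376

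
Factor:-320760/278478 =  - 2^2*5^1*11^1 * 191^(-1) = - 220/191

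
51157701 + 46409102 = 97566803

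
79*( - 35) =-2765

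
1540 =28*55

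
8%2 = 0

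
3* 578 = 1734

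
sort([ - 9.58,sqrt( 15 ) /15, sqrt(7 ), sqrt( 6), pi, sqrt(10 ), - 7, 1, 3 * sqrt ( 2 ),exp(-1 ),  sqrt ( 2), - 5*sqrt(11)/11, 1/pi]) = [ - 9.58, - 7,  -  5 * sqrt( 11 )/11 , sqrt (15) /15, 1/pi,exp( -1),1, sqrt(2 ),sqrt(6), sqrt(7),pi,sqrt( 10), 3*sqrt (2 )]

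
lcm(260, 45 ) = 2340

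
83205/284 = 292 + 277/284 = 292.98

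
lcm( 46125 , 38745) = 968625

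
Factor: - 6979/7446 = -2^( - 1)*3^( - 1)*7^1 *17^(-1)*73^(-1)*997^1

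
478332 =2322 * 206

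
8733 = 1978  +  6755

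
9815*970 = 9520550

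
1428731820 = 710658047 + 718073773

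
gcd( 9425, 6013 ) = 1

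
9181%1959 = 1345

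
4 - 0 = 4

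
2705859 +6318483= 9024342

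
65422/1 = 65422  =  65422.00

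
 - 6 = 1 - 7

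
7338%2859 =1620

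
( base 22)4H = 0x69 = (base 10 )105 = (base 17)63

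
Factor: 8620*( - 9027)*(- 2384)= 2^6 * 3^2*5^1  *17^1*59^1*149^1*431^1  =  185505572160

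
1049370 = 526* 1995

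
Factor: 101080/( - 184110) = -2^2*3^( - 1)*7^1 * 17^(-1) = -28/51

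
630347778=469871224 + 160476554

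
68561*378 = 25916058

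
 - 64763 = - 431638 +366875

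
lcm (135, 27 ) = 135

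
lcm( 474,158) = 474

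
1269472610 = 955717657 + 313754953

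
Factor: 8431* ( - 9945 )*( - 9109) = 3^2*5^1 * 13^1 * 17^1*8431^1*9109^1= 763755901155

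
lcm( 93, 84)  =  2604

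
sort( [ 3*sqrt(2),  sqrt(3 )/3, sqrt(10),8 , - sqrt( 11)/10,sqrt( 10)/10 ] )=[ - sqrt (11) /10,sqrt(10)/10, sqrt(3) /3,sqrt( 10), 3*sqrt(2),8] 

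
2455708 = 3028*811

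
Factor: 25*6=2^1 * 3^1*5^2= 150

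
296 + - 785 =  -489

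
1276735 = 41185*31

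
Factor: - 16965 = - 3^2*5^1*13^1 * 29^1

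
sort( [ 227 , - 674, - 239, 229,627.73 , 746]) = [ - 674, - 239, 227  ,  229 , 627.73 , 746]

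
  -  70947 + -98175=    - 169122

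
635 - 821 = -186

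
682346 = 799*854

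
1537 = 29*53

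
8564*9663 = 82753932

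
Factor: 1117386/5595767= 2^1*3^2*23^1 * 1499^( - 1) * 2699^1* 3733^(-1) 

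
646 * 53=34238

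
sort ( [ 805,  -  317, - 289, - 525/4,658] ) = [ - 317, - 289,  -  525/4,658, 805 ] 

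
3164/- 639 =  - 5 + 31/639 = -4.95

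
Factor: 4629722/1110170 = 5^( - 1)*19^ ( - 1 )*499^1*4639^1*5843^(  -  1 )=2314861/555085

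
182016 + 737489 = 919505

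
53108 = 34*1562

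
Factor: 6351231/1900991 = 3^1*17^( - 1 )*67^( - 1)*1669^(-1)*2117077^1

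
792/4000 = 99/500= 0.20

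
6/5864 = 3/2932 = 0.00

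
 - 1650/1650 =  - 1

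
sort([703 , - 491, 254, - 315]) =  [ - 491, - 315, 254 , 703]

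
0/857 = 0 = 0.00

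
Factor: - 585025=-5^2* 7^1*3343^1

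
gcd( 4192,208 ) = 16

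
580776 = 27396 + 553380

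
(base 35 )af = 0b101101101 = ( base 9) 445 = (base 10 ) 365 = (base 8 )555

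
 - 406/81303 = -1 + 80897/81303 = - 0.00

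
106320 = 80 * 1329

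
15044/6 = 7522/3= 2507.33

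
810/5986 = 405/2993 = 0.14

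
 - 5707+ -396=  - 6103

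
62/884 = 31/442=0.07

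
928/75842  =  464/37921 =0.01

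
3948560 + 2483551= 6432111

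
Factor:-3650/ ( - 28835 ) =2^1*5^1* 79^ ( - 1) = 10/79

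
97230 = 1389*70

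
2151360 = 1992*1080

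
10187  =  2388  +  7799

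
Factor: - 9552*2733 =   -  2^4*3^2*199^1*911^1 = -26105616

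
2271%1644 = 627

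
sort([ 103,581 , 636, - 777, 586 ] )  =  [ - 777,  103, 581, 586, 636 ] 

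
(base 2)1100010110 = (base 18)27G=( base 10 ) 790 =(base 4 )30112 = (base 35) mk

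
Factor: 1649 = 17^1 * 97^1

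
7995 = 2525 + 5470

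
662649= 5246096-4583447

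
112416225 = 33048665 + 79367560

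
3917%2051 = 1866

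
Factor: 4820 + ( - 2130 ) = 2690= 2^1*5^1*269^1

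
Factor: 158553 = 3^2*79^1*223^1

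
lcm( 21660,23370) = 888060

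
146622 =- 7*( - 20946)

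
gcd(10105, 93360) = 5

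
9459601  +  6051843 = 15511444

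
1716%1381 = 335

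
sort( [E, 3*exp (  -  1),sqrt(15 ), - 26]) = [-26, 3 * exp( - 1),E , sqrt(15 ) ] 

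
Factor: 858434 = 2^1*429217^1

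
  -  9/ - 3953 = 9/3953= 0.00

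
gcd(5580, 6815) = 5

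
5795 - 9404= - 3609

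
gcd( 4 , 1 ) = 1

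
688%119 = 93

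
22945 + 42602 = 65547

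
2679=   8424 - 5745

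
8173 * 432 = 3530736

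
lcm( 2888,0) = 0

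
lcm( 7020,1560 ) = 14040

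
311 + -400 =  - 89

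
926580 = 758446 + 168134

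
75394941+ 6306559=81701500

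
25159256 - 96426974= - 71267718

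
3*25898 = 77694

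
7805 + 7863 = 15668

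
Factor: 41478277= 53^1 * 487^1*1607^1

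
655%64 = 15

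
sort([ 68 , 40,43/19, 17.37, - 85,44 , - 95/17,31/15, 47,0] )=[ - 85, - 95/17, 0,  31/15,  43/19, 17.37, 40,44,47, 68 ] 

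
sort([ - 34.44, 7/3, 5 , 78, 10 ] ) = [ - 34.44,7/3,5,10 , 78] 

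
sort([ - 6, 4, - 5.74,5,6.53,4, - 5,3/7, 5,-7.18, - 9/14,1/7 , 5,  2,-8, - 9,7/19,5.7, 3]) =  [ - 9, - 8,-7.18, -6, - 5.74, - 5,  -  9/14,1/7,7/19,3/7, 2,3,4, 4, 5 , 5,  5 , 5.7,  6.53 ] 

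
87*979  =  85173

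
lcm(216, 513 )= 4104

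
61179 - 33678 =27501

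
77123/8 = 9640 + 3/8 = 9640.38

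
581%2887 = 581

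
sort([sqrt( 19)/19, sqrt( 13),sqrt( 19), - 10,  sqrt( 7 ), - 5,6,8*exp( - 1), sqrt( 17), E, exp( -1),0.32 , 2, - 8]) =[ - 10 , - 8, - 5, sqrt( 19 ) /19 , 0.32, exp( - 1),  2 , sqrt( 7), E,8 * exp( - 1),sqrt(13), sqrt ( 17) , sqrt ( 19) , 6] 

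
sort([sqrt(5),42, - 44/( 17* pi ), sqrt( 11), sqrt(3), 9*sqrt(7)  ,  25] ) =[ - 44/( 17*pi), sqrt( 3 ),sqrt( 5),sqrt (11 ),9*sqrt( 7),25, 42 ] 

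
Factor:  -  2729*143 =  - 390247 = - 11^1*13^1*2729^1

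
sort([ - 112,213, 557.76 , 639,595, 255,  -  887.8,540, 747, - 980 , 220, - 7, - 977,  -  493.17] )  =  [ - 980, - 977, - 887.8, - 493.17, - 112, - 7, 213, 220,  255 , 540,  557.76 , 595,639, 747]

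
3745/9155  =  749/1831 = 0.41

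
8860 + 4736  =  13596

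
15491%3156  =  2867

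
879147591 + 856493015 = 1735640606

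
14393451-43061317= - 28667866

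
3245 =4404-1159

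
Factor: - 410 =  - 2^1 * 5^1*41^1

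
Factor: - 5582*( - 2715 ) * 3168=2^6*3^3*5^1*11^1 * 181^1*2791^1 = 48011451840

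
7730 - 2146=5584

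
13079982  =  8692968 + 4387014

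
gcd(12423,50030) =1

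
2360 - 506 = 1854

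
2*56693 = 113386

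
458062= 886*517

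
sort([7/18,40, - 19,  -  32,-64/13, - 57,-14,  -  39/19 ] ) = [ -57,-32, - 19, - 14,-64/13, - 39/19, 7/18,40 ]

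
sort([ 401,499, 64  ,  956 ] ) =[ 64, 401,499, 956]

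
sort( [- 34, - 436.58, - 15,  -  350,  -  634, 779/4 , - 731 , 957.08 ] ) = [ -731, - 634, - 436.58 ,  -  350, - 34, - 15,779/4, 957.08 ] 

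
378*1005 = 379890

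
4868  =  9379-4511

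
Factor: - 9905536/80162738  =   - 2^6*19^1 * 311^ (  -  1 )*4073^1*128879^( - 1 )  =  - 4952768/40081369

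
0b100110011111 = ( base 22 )51L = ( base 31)2HE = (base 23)4f2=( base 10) 2463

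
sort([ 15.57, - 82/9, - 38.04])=[ - 38.04,-82/9, 15.57] 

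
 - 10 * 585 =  - 5850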